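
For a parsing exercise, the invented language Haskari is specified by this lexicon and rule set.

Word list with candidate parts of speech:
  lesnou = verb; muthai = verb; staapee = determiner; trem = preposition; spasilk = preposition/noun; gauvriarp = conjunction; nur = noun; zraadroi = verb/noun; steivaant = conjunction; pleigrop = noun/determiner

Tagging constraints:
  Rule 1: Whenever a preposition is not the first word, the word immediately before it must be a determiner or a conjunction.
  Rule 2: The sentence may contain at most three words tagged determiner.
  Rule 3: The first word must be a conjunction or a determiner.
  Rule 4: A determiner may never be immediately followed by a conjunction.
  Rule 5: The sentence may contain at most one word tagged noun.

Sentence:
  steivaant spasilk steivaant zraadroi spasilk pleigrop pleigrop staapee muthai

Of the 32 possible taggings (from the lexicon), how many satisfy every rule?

1

Candidates per position — 1:steivaant {conjunction}; 2:spasilk {preposition,noun}; 3:steivaant {conjunction}; 4:zraadroi {verb,noun}; 5:spasilk {preposition,noun}; 6:pleigrop {noun,determiner}; 7:pleigrop {noun,determiner}; 8:staapee {determiner}; 9:muthai {verb}.
There are 32 candidate sequences in total.
The sequences that satisfy every rule: conjunction preposition conjunction verb noun determiner determiner determiner verb.
Count = 1.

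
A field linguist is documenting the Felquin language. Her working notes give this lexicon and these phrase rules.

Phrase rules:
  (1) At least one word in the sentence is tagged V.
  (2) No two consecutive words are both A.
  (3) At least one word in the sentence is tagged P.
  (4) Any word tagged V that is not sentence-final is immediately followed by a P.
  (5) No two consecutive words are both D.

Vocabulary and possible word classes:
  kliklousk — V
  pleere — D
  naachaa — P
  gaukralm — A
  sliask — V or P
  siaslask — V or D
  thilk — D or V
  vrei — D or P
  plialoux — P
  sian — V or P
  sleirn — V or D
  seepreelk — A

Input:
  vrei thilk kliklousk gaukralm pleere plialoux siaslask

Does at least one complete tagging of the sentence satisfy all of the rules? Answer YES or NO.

Candidates per position — 1:vrei {D,P}; 2:thilk {D,V}; 3:kliklousk {V}; 4:gaukralm {A}; 5:pleere {D}; 6:plialoux {P}; 7:siaslask {V,D}.
Rule 4 cannot be satisfied by any choice of tags from the lexicon.
So there is no consistent tagging.

NO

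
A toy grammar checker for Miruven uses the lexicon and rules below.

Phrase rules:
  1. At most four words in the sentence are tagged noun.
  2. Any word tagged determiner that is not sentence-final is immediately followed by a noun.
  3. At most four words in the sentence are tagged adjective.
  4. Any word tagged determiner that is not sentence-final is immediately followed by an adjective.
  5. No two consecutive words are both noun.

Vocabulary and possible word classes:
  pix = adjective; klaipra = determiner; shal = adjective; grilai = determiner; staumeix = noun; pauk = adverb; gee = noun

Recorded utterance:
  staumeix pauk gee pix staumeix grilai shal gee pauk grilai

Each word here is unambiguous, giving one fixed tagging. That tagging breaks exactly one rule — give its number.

2

Fixed tagging: noun adverb noun adjective noun determiner adjective noun adverb determiner.
Applying the rules: R1 holds, R2 violated, R3 holds, R4 holds, R5 holds.
Only rule 2 fails.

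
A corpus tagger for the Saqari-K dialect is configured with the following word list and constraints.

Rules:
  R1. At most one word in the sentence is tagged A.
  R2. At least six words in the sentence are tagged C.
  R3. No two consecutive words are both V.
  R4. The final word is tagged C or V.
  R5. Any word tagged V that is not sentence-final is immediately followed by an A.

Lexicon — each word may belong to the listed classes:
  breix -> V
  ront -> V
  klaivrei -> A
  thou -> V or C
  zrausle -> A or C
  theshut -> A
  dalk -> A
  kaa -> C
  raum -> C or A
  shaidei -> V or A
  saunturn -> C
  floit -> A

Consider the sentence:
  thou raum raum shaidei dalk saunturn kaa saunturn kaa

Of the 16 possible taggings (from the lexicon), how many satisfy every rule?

1

Candidates per position — 1:thou {V,C}; 2:raum {C,A}; 3:raum {C,A}; 4:shaidei {V,A}; 5:dalk {A}; 6:saunturn {C}; 7:kaa {C}; 8:saunturn {C}; 9:kaa {C}.
There are 16 candidate sequences in total.
The sequences that satisfy every rule: C C C V A C C C C.
Count = 1.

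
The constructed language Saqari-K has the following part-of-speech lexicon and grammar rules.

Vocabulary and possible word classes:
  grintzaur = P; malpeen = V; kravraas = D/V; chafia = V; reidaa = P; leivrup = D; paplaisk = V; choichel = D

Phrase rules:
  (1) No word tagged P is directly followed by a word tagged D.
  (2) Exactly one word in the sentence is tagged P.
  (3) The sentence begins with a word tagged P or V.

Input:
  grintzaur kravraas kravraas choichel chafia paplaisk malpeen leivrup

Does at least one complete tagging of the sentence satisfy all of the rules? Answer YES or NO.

Candidates per position — 1:grintzaur {P}; 2:kravraas {D,V}; 3:kravraas {D,V}; 4:choichel {D}; 5:chafia {V}; 6:paplaisk {V}; 7:malpeen {V}; 8:leivrup {D}.
One satisfying assignment: P V V D V V V D.
Checking: rule 1 ok; rule 2 ok; rule 3 ok.

YES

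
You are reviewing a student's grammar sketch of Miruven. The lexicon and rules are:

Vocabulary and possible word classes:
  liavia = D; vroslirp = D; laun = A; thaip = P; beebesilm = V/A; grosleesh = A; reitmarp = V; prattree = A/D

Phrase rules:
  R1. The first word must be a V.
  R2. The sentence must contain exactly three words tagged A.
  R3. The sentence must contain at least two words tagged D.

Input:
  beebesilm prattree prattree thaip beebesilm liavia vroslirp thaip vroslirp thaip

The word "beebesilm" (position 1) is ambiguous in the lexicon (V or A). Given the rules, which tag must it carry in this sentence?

Candidates per position — 1:beebesilm {V,A}; 2:prattree {A,D}; 3:prattree {A,D}; 4:thaip {P}; 5:beebesilm {V,A}; 6:liavia {D}; 7:vroslirp {D}; 8:thaip {P}; 9:vroslirp {D}; 10:thaip {P}.
Position 1: tagging it A would leave rule 1 unsatisfiable, so it must be V.
Position 2: tagging it D would leave rule 2 unsatisfiable, so it must be A.
Position 3: tagging it D would leave rule 2 unsatisfiable, so it must be A.
Position 5: tagging it V would leave rule 2 unsatisfiable, so it must be A.
The unique satisfying tagging is: V A A P A D D P D P.
Checking: rule 1 ok; rule 2 ok; rule 3 ok.

V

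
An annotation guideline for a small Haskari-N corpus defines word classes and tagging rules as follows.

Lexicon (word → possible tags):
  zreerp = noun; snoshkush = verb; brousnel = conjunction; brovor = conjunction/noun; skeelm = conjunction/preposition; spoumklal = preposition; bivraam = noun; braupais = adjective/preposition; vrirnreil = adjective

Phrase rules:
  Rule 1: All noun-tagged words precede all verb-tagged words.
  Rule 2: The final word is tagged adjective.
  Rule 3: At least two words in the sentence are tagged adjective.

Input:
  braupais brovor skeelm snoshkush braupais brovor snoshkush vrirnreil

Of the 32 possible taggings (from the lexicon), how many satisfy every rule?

Candidates per position — 1:braupais {adjective,preposition}; 2:brovor {conjunction,noun}; 3:skeelm {conjunction,preposition}; 4:snoshkush {verb}; 5:braupais {adjective,preposition}; 6:brovor {conjunction,noun}; 7:snoshkush {verb}; 8:vrirnreil {adjective}.
There are 32 candidate sequences in total.
Checking each against the rules leaves 12 sequences.
Count = 12.

12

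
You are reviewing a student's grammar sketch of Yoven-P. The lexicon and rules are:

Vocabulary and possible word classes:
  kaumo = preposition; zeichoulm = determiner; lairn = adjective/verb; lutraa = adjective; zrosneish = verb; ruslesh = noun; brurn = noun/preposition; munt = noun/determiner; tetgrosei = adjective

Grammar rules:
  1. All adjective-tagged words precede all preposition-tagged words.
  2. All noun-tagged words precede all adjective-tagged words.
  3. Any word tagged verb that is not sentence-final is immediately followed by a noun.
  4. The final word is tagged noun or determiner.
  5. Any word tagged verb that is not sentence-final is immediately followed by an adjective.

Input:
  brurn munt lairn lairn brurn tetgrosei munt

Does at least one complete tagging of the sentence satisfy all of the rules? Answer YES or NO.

Candidates per position — 1:brurn {noun,preposition}; 2:munt {noun,determiner}; 3:lairn {adjective,verb}; 4:lairn {adjective,verb}; 5:brurn {noun,preposition}; 6:tetgrosei {adjective}; 7:munt {noun,determiner}.
Every candidate sequence violates at least one rule; no consistent tagging exists.

NO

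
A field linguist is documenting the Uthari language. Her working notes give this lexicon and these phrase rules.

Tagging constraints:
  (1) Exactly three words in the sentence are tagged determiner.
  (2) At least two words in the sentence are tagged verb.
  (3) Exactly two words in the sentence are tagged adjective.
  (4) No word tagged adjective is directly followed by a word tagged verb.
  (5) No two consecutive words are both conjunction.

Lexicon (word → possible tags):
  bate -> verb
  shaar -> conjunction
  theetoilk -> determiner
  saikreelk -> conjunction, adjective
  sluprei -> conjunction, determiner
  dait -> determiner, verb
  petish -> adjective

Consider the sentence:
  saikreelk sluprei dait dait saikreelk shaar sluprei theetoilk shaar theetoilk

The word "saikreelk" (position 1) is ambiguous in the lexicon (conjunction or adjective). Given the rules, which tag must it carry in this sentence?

Candidates per position — 1:saikreelk {conjunction,adjective}; 2:sluprei {conjunction,determiner}; 3:dait {determiner,verb}; 4:dait {determiner,verb}; 5:saikreelk {conjunction,adjective}; 6:shaar {conjunction}; 7:sluprei {conjunction,determiner}; 8:theetoilk {determiner}; 9:shaar {conjunction}; 10:theetoilk {determiner}.
Position 1: tagging it conjunction would leave rule 3 unsatisfiable, so it must be adjective.
Position 3: tagging it determiner would leave rule 2 unsatisfiable, so it must be verb.
Position 4: tagging it determiner would leave rule 2 unsatisfiable, so it must be verb.
Position 5: tagging it conjunction would leave rule 3 unsatisfiable, so it must be adjective.
Position 7: tagging it conjunction would leave rule 5 unsatisfiable, so it must be determiner.
Position 2: tagging it determiner would leave rule 1 unsatisfiable, so it must be conjunction.
So the tagging must be: adjective conjunction verb verb adjective conjunction determiner determiner conjunction determiner.
Rule-by-rule: rule 1 ✓; rule 2 ✓; rule 3 ✓; rule 4 ✓; rule 5 ✓.

adjective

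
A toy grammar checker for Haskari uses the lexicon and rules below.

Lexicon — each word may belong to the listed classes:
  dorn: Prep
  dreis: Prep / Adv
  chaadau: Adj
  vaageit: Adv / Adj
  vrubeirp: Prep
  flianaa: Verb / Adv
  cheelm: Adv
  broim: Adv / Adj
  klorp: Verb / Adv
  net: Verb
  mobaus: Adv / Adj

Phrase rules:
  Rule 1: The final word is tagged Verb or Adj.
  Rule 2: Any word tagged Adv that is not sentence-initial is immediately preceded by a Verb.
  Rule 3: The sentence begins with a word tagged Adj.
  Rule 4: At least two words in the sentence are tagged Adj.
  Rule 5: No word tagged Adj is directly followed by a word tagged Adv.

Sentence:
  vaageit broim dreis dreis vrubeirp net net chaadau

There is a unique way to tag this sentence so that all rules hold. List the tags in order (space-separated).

Adj Adj Prep Prep Prep Verb Verb Adj

Candidates per position — 1:vaageit {Adv,Adj}; 2:broim {Adv,Adj}; 3:dreis {Prep,Adv}; 4:dreis {Prep,Adv}; 5:vrubeirp {Prep}; 6:net {Verb}; 7:net {Verb}; 8:chaadau {Adj}.
Position 1: tagging it Adv would leave rule 3 unsatisfiable, so it must be Adj.
Position 2: tagging it Adv would leave rule 2 unsatisfiable, so it must be Adj.
Position 3: tagging it Adv would leave rule 2 unsatisfiable, so it must be Prep.
Position 4: tagging it Adv would leave rule 2 unsatisfiable, so it must be Prep.
That leaves exactly one tagging: Adj Adj Prep Prep Prep Verb Verb Adj.
Check: rule 1 ok; rule 2 ok; rule 3 ok; rule 4 ok; rule 5 ok.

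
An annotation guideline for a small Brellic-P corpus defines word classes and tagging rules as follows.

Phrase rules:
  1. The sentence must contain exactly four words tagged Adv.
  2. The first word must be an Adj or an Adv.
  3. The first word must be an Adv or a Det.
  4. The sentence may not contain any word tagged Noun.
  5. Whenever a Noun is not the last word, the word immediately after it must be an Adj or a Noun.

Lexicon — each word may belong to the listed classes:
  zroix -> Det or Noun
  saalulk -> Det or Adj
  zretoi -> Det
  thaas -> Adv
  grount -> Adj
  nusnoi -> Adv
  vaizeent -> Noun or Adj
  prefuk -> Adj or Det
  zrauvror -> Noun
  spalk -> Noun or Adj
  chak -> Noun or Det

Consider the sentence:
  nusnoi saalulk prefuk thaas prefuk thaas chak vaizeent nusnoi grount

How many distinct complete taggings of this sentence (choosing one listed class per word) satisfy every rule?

8

Candidates per position — 1:nusnoi {Adv}; 2:saalulk {Det,Adj}; 3:prefuk {Adj,Det}; 4:thaas {Adv}; 5:prefuk {Adj,Det}; 6:thaas {Adv}; 7:chak {Noun,Det}; 8:vaizeent {Noun,Adj}; 9:nusnoi {Adv}; 10:grount {Adj}.
There are 32 candidate sequences in total.
Checking each against the rules leaves 8 sequences.
Count = 8.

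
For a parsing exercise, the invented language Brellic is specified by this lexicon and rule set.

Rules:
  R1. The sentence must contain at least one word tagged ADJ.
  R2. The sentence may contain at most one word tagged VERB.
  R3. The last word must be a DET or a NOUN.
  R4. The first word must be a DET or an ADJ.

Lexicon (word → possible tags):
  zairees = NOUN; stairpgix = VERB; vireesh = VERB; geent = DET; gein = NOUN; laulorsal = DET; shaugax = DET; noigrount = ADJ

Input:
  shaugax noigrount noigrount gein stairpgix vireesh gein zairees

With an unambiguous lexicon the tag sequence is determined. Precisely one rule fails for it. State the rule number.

Fixed tagging: DET ADJ ADJ NOUN VERB VERB NOUN NOUN.
Rule check: R1 holds, R2 violated, R3 holds, R4 holds.
Only rule 2 fails.

2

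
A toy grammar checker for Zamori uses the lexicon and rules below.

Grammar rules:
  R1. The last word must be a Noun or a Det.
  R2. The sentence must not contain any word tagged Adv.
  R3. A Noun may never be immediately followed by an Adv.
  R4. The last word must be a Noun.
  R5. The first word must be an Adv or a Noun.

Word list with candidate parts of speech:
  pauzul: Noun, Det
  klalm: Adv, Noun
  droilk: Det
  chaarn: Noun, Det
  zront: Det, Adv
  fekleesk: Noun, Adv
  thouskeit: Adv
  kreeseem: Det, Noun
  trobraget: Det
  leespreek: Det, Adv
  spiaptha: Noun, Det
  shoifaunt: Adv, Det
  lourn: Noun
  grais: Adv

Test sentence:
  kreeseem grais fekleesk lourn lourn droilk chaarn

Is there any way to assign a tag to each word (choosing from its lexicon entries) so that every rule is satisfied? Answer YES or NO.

NO

Candidates per position — 1:kreeseem {Det,Noun}; 2:grais {Adv}; 3:fekleesk {Noun,Adv}; 4:lourn {Noun}; 5:lourn {Noun}; 6:droilk {Det}; 7:chaarn {Noun,Det}.
Rule 2 cannot be satisfied by any choice of tags from the lexicon.
So there is no consistent tagging.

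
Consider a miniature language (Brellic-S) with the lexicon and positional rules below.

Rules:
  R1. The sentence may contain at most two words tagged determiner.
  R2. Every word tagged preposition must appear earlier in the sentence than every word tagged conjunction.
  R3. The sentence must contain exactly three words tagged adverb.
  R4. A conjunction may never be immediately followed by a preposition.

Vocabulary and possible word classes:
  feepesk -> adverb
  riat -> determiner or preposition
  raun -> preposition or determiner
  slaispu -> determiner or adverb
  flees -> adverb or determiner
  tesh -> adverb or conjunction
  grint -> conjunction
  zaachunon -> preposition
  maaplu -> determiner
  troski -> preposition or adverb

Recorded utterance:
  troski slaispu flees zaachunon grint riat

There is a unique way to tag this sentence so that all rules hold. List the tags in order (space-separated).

Candidates per position — 1:troski {preposition,adverb}; 2:slaispu {determiner,adverb}; 3:flees {adverb,determiner}; 4:zaachunon {preposition}; 5:grint {conjunction}; 6:riat {determiner,preposition}.
Position 1: preposition is ruled out by rule 3; that leaves adverb.
Position 2: determiner is ruled out by rule 3; that leaves adverb.
Position 3: determiner is ruled out by rule 3; that leaves adverb.
Position 6: preposition is ruled out by rule 2; that leaves determiner.
The only consistent sequence is: adverb adverb adverb preposition conjunction determiner.
Checking: rule 1 holds; rule 2 holds; rule 3 holds; rule 4 holds.

adverb adverb adverb preposition conjunction determiner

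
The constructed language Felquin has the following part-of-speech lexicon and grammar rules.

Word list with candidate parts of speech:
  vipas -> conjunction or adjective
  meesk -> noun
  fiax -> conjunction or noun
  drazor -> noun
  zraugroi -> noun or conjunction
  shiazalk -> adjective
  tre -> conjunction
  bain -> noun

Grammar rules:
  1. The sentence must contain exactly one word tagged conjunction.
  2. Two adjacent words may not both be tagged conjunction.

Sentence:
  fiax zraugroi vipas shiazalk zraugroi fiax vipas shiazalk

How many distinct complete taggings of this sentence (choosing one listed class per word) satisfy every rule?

Candidates per position — 1:fiax {conjunction,noun}; 2:zraugroi {noun,conjunction}; 3:vipas {conjunction,adjective}; 4:shiazalk {adjective}; 5:zraugroi {noun,conjunction}; 6:fiax {conjunction,noun}; 7:vipas {conjunction,adjective}; 8:shiazalk {adjective}.
There are 64 candidate sequences in total.
Checking each against the rules leaves 6 sequences.
Count = 6.

6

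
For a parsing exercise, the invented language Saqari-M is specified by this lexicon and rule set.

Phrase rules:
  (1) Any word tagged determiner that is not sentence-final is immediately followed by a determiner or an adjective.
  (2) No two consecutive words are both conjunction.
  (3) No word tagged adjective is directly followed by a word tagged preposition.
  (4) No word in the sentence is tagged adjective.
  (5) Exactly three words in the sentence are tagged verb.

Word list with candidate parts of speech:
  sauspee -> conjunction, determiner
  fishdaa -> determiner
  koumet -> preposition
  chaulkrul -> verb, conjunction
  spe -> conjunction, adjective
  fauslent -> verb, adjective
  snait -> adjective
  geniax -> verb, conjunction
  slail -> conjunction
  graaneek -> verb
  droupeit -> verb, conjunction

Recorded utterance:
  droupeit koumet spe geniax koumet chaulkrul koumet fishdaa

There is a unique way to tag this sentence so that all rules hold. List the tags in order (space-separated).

Candidates per position — 1:droupeit {verb,conjunction}; 2:koumet {preposition}; 3:spe {conjunction,adjective}; 4:geniax {verb,conjunction}; 5:koumet {preposition}; 6:chaulkrul {verb,conjunction}; 7:koumet {preposition}; 8:fishdaa {determiner}.
If word 1 were conjunction, no tagging could satisfy rule 5; so word 1 is verb.
If word 3 were adjective, no tagging could satisfy rule 4; so word 3 is conjunction.
If word 4 were conjunction, no tagging could satisfy rule 2; so word 4 is verb.
If word 6 were conjunction, no tagging could satisfy rule 5; so word 6 is verb.
The unique satisfying tagging is: verb preposition conjunction verb preposition verb preposition determiner.
Verifying each rule — rule 1 ✓; rule 2 ✓; rule 3 ✓; rule 4 ✓; rule 5 ✓.

verb preposition conjunction verb preposition verb preposition determiner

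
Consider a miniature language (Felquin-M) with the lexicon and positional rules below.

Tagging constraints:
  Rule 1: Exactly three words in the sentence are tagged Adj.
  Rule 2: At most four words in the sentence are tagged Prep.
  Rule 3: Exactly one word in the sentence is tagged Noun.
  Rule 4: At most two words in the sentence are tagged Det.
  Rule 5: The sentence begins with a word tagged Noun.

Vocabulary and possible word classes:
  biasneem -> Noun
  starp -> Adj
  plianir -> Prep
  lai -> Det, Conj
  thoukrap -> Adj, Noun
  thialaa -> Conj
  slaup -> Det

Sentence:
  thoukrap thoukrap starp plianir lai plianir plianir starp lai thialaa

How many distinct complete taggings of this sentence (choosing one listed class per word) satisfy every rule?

4

Candidates per position — 1:thoukrap {Adj,Noun}; 2:thoukrap {Adj,Noun}; 3:starp {Adj}; 4:plianir {Prep}; 5:lai {Det,Conj}; 6:plianir {Prep}; 7:plianir {Prep}; 8:starp {Adj}; 9:lai {Det,Conj}; 10:thialaa {Conj}.
There are 16 candidate sequences in total.
The sequences that satisfy every rule: Noun Adj Adj Prep Det Prep Prep Adj Det Conj; Noun Adj Adj Prep Det Prep Prep Adj Conj Conj; Noun Adj Adj Prep Conj Prep Prep Adj Det Conj; Noun Adj Adj Prep Conj Prep Prep Adj Conj Conj.
Count = 4.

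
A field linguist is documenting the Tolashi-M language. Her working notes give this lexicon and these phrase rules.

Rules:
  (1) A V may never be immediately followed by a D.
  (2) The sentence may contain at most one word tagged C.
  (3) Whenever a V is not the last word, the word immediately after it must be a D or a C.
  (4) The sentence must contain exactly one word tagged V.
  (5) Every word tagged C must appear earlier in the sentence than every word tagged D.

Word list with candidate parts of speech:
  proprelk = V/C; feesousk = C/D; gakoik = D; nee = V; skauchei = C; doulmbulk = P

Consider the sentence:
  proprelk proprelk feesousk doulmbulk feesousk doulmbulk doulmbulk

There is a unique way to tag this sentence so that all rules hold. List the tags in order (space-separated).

Candidates per position — 1:proprelk {V,C}; 2:proprelk {V,C}; 3:feesousk {C,D}; 4:doulmbulk {P}; 5:feesousk {C,D}; 6:doulmbulk {P}; 7:doulmbulk {P}.
The remaining ambiguous positions (1, 2, 3, 5) are resolved jointly — only one combination satisfies every rule.
So the tagging must be: V C D P D P P.
Rule-by-rule: rule 1 ✓; rule 2 ✓; rule 3 ✓; rule 4 ✓; rule 5 ✓.

V C D P D P P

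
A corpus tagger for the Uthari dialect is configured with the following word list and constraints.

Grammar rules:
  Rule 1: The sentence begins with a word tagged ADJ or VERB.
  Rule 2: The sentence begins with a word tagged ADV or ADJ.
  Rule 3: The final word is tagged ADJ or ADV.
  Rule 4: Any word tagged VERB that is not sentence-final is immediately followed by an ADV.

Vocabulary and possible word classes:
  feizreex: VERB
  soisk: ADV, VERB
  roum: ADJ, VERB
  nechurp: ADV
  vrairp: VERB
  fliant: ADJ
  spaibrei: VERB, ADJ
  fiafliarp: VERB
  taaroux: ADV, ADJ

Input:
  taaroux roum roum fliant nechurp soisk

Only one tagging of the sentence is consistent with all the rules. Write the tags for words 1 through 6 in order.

ADJ ADJ ADJ ADJ ADV ADV

Candidates per position — 1:taaroux {ADV,ADJ}; 2:roum {ADJ,VERB}; 3:roum {ADJ,VERB}; 4:fliant {ADJ}; 5:nechurp {ADV}; 6:soisk {ADV,VERB}.
Position 1: ADV is ruled out by rule 1; that leaves ADJ.
Position 2: VERB is ruled out by rule 4; that leaves ADJ.
Position 3: VERB is ruled out by rule 4; that leaves ADJ.
Position 6: VERB is ruled out by rule 3; that leaves ADV.
The only consistent sequence is: ADJ ADJ ADJ ADJ ADV ADV.
Checking: rule 1 ok; rule 2 ok; rule 3 ok; rule 4 ok.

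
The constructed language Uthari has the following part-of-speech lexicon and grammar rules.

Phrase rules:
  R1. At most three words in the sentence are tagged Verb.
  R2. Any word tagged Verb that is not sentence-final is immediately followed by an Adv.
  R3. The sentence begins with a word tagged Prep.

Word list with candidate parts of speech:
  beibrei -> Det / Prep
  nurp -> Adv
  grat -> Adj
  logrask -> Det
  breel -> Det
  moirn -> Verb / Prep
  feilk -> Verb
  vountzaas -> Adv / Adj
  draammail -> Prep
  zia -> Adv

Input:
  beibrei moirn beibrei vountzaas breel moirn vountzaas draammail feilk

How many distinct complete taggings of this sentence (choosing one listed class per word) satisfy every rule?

12

Candidates per position — 1:beibrei {Det,Prep}; 2:moirn {Verb,Prep}; 3:beibrei {Det,Prep}; 4:vountzaas {Adv,Adj}; 5:breel {Det}; 6:moirn {Verb,Prep}; 7:vountzaas {Adv,Adj}; 8:draammail {Prep}; 9:feilk {Verb}.
There are 64 candidate sequences in total.
Checking each against the rules leaves 12 sequences.
Count = 12.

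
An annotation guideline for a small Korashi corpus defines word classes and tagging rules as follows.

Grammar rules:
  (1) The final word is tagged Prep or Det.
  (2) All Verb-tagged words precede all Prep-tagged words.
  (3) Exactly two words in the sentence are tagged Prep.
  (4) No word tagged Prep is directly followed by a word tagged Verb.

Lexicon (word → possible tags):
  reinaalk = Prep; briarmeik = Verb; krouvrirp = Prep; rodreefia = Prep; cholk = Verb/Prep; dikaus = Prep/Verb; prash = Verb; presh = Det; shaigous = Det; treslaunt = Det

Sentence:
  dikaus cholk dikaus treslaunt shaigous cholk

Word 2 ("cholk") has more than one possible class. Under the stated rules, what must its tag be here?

Verb

Candidates per position — 1:dikaus {Prep,Verb}; 2:cholk {Verb,Prep}; 3:dikaus {Prep,Verb}; 4:treslaunt {Det}; 5:shaigous {Det}; 6:cholk {Verb,Prep}.
Position 6: tagging it Verb would leave rule 1 unsatisfiable, so it must be Prep.
Position 2: the remaining choice is settled jointly with positions 1, 3 — only Verb at position 2 is part of a tagging that satisfies every rule.
So the tagging must be: Verb Verb Prep Det Det Prep.
Rule-by-rule: rule 1 ✓; rule 2 ✓; rule 3 ✓; rule 4 ✓.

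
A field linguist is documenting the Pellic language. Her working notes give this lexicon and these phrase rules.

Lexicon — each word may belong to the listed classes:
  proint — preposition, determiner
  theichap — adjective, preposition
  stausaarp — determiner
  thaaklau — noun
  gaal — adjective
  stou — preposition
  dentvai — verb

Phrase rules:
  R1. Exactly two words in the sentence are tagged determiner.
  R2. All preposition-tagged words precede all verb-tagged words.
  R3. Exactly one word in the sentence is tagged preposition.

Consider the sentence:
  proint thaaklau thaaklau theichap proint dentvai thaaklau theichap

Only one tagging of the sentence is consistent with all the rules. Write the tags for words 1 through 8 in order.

Candidates per position — 1:proint {preposition,determiner}; 2:thaaklau {noun}; 3:thaaklau {noun}; 4:theichap {adjective,preposition}; 5:proint {preposition,determiner}; 6:dentvai {verb}; 7:thaaklau {noun}; 8:theichap {adjective,preposition}.
If word 1 were preposition, no tagging could satisfy rule 1; so word 1 is determiner.
If word 5 were preposition, no tagging could satisfy rule 1; so word 5 is determiner.
If word 8 were preposition, no tagging could satisfy rule 2; so word 8 is adjective.
If word 4 were adjective, no tagging could satisfy rule 3; so word 4 is preposition.
That leaves exactly one tagging: determiner noun noun preposition determiner verb noun adjective.
Rule-by-rule: rule 1 holds; rule 2 holds; rule 3 holds.

determiner noun noun preposition determiner verb noun adjective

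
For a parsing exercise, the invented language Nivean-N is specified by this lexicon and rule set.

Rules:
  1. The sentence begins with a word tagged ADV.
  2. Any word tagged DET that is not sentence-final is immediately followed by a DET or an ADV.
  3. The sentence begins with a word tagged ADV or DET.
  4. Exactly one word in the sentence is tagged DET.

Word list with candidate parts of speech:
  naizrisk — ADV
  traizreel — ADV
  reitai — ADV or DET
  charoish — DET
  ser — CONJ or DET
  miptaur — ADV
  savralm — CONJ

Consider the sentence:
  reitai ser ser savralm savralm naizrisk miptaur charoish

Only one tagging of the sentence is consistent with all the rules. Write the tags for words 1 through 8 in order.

Candidates per position — 1:reitai {ADV,DET}; 2:ser {CONJ,DET}; 3:ser {CONJ,DET}; 4:savralm {CONJ}; 5:savralm {CONJ}; 6:naizrisk {ADV}; 7:miptaur {ADV}; 8:charoish {DET}.
Position 1: DET is ruled out by rule 1; that leaves ADV.
Position 2: DET is ruled out by rule 2; that leaves CONJ.
Position 3: DET is ruled out by rule 2; that leaves CONJ.
The unique satisfying tagging is: ADV CONJ CONJ CONJ CONJ ADV ADV DET.
Checking: rule 1 satisfied; rule 2 satisfied; rule 3 satisfied; rule 4 satisfied.

ADV CONJ CONJ CONJ CONJ ADV ADV DET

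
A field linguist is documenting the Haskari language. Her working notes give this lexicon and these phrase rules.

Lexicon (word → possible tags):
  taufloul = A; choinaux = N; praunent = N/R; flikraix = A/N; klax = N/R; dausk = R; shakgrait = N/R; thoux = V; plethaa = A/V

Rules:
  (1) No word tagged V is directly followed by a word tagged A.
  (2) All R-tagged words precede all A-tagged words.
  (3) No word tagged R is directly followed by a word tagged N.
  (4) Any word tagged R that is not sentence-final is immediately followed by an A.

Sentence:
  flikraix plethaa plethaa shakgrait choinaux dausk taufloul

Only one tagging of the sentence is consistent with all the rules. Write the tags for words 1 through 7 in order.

Candidates per position — 1:flikraix {A,N}; 2:plethaa {A,V}; 3:plethaa {A,V}; 4:shakgrait {N,R}; 5:choinaux {N}; 6:dausk {R}; 7:taufloul {A}.
At position 1, choosing A makes rule 2 impossible to satisfy; hence N.
At position 2, choosing A makes rule 2 impossible to satisfy; hence V.
At position 3, choosing A makes rule 1 impossible to satisfy; hence V.
At position 4, choosing R makes rule 3 impossible to satisfy; hence N.
The unique satisfying tagging is: N V V N N R A.
Verifying each rule — rule 1 satisfied; rule 2 satisfied; rule 3 satisfied; rule 4 satisfied.

N V V N N R A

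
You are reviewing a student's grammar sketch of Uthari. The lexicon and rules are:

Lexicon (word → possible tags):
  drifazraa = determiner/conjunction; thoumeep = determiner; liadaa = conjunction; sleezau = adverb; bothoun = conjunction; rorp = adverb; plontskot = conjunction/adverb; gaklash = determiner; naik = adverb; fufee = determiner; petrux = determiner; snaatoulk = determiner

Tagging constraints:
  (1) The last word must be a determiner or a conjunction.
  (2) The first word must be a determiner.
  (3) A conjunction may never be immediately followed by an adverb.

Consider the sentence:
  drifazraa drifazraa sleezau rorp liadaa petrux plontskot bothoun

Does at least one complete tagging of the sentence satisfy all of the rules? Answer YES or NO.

YES

Candidates per position — 1:drifazraa {determiner,conjunction}; 2:drifazraa {determiner,conjunction}; 3:sleezau {adverb}; 4:rorp {adverb}; 5:liadaa {conjunction}; 6:petrux {determiner}; 7:plontskot {conjunction,adverb}; 8:bothoun {conjunction}.
One satisfying assignment: determiner determiner adverb adverb conjunction determiner adverb conjunction.
Rule-by-rule: rule 1 holds; rule 2 holds; rule 3 holds.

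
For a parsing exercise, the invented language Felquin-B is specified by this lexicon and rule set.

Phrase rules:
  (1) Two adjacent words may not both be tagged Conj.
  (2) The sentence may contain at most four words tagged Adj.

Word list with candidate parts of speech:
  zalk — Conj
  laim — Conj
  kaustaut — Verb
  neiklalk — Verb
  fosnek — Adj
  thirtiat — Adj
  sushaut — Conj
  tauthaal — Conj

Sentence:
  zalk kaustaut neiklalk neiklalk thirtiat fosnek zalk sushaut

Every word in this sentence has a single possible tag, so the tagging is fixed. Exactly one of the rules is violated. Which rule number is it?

Fixed tagging: Conj Verb Verb Verb Adj Adj Conj Conj.
Checking each rule: R1 fails, R2 ok.
Only rule 1 fails.

1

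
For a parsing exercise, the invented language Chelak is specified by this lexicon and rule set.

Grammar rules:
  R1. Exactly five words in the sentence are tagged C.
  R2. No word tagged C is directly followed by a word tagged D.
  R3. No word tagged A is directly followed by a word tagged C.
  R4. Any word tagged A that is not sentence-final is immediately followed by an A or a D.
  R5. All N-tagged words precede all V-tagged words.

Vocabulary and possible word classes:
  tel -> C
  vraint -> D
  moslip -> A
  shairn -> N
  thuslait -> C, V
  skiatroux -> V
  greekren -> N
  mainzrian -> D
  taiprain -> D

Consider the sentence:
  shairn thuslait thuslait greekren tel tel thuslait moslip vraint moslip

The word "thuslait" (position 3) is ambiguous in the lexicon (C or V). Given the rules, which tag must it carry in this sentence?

Candidates per position — 1:shairn {N}; 2:thuslait {C,V}; 3:thuslait {C,V}; 4:greekren {N}; 5:tel {C}; 6:tel {C}; 7:thuslait {C,V}; 8:moslip {A}; 9:vraint {D}; 10:moslip {A}.
If word 2 were V, no tagging could satisfy rule 1; so word 2 is C.
If word 3 were V, no tagging could satisfy rule 1; so word 3 is C.
If word 7 were V, no tagging could satisfy rule 1; so word 7 is C.
The only consistent sequence is: N C C N C C C A D A.
Verifying each rule — rule 1 satisfied; rule 2 satisfied; rule 3 satisfied; rule 4 satisfied; rule 5 satisfied.

C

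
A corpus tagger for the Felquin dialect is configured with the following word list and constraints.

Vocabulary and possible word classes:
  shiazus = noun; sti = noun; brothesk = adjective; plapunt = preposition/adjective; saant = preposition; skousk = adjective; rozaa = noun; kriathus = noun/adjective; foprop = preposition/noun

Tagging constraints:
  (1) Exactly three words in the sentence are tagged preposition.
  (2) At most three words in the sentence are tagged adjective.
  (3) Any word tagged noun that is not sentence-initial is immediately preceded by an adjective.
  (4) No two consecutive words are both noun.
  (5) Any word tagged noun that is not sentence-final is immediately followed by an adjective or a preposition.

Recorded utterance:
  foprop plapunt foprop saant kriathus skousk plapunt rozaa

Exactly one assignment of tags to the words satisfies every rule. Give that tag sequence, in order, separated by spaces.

noun preposition preposition preposition adjective adjective adjective noun

Candidates per position — 1:foprop {preposition,noun}; 2:plapunt {preposition,adjective}; 3:foprop {preposition,noun}; 4:saant {preposition}; 5:kriathus {noun,adjective}; 6:skousk {adjective}; 7:plapunt {preposition,adjective}; 8:rozaa {noun}.
Word 5 cannot be noun — rule 3 would then fail for every completion. It is adjective.
Word 7 cannot be preposition — rule 3 would then fail for every completion. It is adjective.
Word 2 cannot be adjective — rule 2 would then fail for every completion. It is preposition.
Word 3 cannot be noun — rule 3 would then fail for every completion. It is preposition.
Word 1 cannot be preposition — rule 1 would then fail for every completion. It is noun.
So the tagging must be: noun preposition preposition preposition adjective adjective adjective noun.
Checking: rule 1 satisfied; rule 2 satisfied; rule 3 satisfied; rule 4 satisfied; rule 5 satisfied.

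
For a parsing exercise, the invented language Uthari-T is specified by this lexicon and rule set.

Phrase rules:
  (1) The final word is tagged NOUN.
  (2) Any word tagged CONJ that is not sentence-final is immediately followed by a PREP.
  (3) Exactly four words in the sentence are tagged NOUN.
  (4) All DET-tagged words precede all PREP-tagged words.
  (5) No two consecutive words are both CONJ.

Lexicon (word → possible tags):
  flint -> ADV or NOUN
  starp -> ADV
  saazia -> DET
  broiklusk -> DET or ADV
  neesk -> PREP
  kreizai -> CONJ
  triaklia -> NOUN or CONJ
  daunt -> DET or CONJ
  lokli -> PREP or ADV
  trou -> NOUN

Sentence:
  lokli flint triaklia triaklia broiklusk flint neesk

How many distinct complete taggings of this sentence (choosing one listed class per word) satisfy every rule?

Candidates per position — 1:lokli {PREP,ADV}; 2:flint {ADV,NOUN}; 3:triaklia {NOUN,CONJ}; 4:triaklia {NOUN,CONJ}; 5:broiklusk {DET,ADV}; 6:flint {ADV,NOUN}; 7:neesk {PREP}.
There are 64 candidate sequences in total.
Rule 1 cannot be satisfied by any choice of tags from the lexicon.
So there is no consistent tagging.
Count = 0.

0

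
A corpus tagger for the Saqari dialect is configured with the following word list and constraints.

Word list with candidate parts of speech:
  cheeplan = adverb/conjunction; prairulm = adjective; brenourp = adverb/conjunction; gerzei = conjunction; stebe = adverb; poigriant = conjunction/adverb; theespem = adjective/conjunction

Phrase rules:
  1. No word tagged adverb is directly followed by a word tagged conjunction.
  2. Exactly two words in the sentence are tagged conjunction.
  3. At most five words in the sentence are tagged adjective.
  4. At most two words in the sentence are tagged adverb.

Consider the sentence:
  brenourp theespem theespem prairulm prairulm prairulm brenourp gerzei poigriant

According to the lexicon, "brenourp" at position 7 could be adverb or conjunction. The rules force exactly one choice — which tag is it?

Candidates per position — 1:brenourp {adverb,conjunction}; 2:theespem {adjective,conjunction}; 3:theespem {adjective,conjunction}; 4:prairulm {adjective}; 5:prairulm {adjective}; 6:prairulm {adjective}; 7:brenourp {adverb,conjunction}; 8:gerzei {conjunction}; 9:poigriant {conjunction,adverb}.
At position 7, choosing adverb makes rule 1 impossible to satisfy; hence conjunction.
At position 9, choosing conjunction makes rule 2 impossible to satisfy; hence adverb.
At position 1, choosing conjunction makes rule 2 impossible to satisfy; hence adverb.
At position 2, choosing conjunction makes rule 1 impossible to satisfy; hence adjective.
At position 3, choosing conjunction makes rule 2 impossible to satisfy; hence adjective.
The unique satisfying tagging is: adverb adjective adjective adjective adjective adjective conjunction conjunction adverb.
Check: rule 1 ok; rule 2 ok; rule 3 ok; rule 4 ok.

conjunction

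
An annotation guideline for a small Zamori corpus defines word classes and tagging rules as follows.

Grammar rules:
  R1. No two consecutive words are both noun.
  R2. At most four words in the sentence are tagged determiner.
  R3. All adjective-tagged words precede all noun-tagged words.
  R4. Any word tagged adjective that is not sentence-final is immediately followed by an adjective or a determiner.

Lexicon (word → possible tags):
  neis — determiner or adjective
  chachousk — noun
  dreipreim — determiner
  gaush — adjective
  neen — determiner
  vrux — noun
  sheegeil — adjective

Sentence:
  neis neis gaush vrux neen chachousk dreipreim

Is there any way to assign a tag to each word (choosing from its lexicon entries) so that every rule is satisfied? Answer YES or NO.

NO

Candidates per position — 1:neis {determiner,adjective}; 2:neis {determiner,adjective}; 3:gaush {adjective}; 4:vrux {noun}; 5:neen {determiner}; 6:chachousk {noun}; 7:dreipreim {determiner}.
Rule 4 cannot be satisfied by any choice of tags from the lexicon.
So there is no consistent tagging.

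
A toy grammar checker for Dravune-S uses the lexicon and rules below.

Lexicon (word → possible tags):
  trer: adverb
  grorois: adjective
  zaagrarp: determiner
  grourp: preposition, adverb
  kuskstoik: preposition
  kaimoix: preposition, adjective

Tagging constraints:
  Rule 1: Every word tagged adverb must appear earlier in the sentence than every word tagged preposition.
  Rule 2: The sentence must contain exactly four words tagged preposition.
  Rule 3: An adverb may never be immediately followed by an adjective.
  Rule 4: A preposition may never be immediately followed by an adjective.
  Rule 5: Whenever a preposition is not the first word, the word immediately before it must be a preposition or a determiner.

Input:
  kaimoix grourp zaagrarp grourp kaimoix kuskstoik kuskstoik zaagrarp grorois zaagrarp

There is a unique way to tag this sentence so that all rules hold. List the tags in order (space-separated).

adjective adverb determiner preposition preposition preposition preposition determiner adjective determiner

Candidates per position — 1:kaimoix {preposition,adjective}; 2:grourp {preposition,adverb}; 3:zaagrarp {determiner}; 4:grourp {preposition,adverb}; 5:kaimoix {preposition,adjective}; 6:kuskstoik {preposition}; 7:kuskstoik {preposition}; 8:zaagrarp {determiner}; 9:grorois {adjective}; 10:zaagrarp {determiner}.
Word 4 cannot be adverb — rule 5 would then fail for every completion. It is preposition.
Word 5 cannot be adjective — rule 4 would then fail for every completion. It is preposition.
Word 1 cannot be preposition — rule 2 would then fail for every completion. It is adjective.
Word 2 cannot be preposition — rule 2 would then fail for every completion. It is adverb.
The unique satisfying tagging is: adjective adverb determiner preposition preposition preposition preposition determiner adjective determiner.
Check: rule 1 ✓; rule 2 ✓; rule 3 ✓; rule 4 ✓; rule 5 ✓.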